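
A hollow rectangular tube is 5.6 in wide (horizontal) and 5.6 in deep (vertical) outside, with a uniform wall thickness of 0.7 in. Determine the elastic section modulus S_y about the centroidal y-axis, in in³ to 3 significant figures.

Treat the section as a set of non-overlapping primitives; coordinates are from the bounding-box lower-left.
Outer rectangle: 5.6 × 5.6, A = 31.36 in², x = 2.8 in, Ī = 81.954 in⁴.
Inner void (subtracted): 4.2 × 4.2, A = 17.64 in², x = 2.8 in, Ī = 25.931 in⁴.
By symmetry the centroid is at mid-width, x̄ = 2.8 in.
All pieces are centred on the centroidal y-axis, so I = ΣĪ (holes subtracted) = 56.023 in⁴.
Extreme fibre distance c = 2.8 in; S = I/c = 20.008 in³.

S_y ≈ 20.0 in³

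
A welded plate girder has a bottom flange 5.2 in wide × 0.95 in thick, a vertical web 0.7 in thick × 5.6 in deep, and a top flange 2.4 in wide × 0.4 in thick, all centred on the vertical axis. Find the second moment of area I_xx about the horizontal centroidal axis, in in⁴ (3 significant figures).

Treat the section as a set of non-overlapping primitives; coordinates are from the bounding-box lower-left.
Bottom plate: 5.2 × 0.95, A = 4.94 in², y = 0.475 in, Ī = 0.37153 in⁴.
Web plate: 0.7 × 5.6, A = 3.92 in², y = 3.75 in, Ī = 10.244 in⁴.
Top plate: 2.4 × 0.4, A = 0.96 in², y = 6.75 in, Ī = 0.0128 in⁴.
Centroid: ȳ = ΣA·y / ΣA = 2.3958 in.
Transfer each piece to the horizontal centroidal axis using Ī + A·d² with d = y − 2.3958:
  bottom plate: d = -1.9208 in → contributes +18.597 in⁴
  web plate: d = 1.3542 in → contributes +17.433 in⁴
  top plate: d = 4.3542 in → contributes +18.214 in⁴
Total I = 54.244 in⁴.

I_xx ≈ 54.2 in⁴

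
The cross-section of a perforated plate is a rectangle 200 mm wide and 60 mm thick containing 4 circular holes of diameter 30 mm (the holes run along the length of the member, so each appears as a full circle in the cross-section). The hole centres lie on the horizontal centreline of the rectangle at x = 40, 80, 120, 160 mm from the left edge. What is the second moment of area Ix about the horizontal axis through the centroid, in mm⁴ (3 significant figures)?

Treat the section as a set of non-overlapping primitives; coordinates are from the bounding-box lower-left.
Plate: 200 × 60, A = 12 000 mm², y = 30 mm, Ī = 3 600 000 mm⁴.
Hole 1 (subtracted): ⌀30, A = 706.86 mm², y = 30 mm, Ī = 39 761 mm⁴.
Hole 2 (subtracted): ⌀30, A = 706.86 mm², y = 30 mm, Ī = 39 761 mm⁴.
Hole 3 (subtracted): ⌀30, A = 706.86 mm², y = 30 mm, Ī = 39 761 mm⁴.
Hole 4 (subtracted): ⌀30, A = 706.86 mm², y = 30 mm, Ī = 39 761 mm⁴.
By symmetry the centroid is at mid-height, ȳ = 30 mm.
All pieces are centred on the horizontal axis through the centroid, so I = ΣĪ (holes subtracted) = 3 440 957 mm⁴.

Ix ≈ 3.44 × 10⁶ mm⁴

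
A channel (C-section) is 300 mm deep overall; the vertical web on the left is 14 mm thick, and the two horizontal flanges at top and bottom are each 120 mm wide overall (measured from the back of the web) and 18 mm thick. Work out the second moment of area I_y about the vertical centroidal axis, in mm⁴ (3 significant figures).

I_y ≈ 1.08 × 10⁷ mm⁴

Split into non-overlapping primitives; take the origin at the lower-left of the bounding box.
Web: 14 × 300, A = 4 200 mm², x = 7 mm, Ī = 68 600 mm⁴.
Top flange (beyond web): 106 × 18, A = 1 908 mm², x = 67 mm, Ī = 1 786 524 mm⁴.
Bottom flange (beyond web): 106 × 18, A = 1 908 mm², x = 67 mm, Ī = 1 786 524 mm⁴.
Centroid: x̄ = ΣA·x / ΣA = 35.563 mm.
Transfer each piece to the vertical centroidal axis using Ī + A·d² with d = x − 35.563:
  web: d = -28.563 mm → contributes +3 495 119 mm⁴
  top flange (beyond web): d = 31.437 mm → contributes +3 672 187 mm⁴
  bottom flange (beyond web): d = 31.437 mm → contributes +3 672 187 mm⁴
Total I = 10 839 492 mm⁴.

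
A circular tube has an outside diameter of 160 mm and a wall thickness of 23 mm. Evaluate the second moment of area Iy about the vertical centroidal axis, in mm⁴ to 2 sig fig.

Break the section into simple shapes (no overlaps), measuring from the bottom-left corner of the bounding box.
Outer circle: ⌀160, A = 20 106 mm², x = 80 mm, Ī = 32 169 909 mm⁴.
Bore (subtracted): ⌀114, A = 10 207 mm², x = 80 mm, Ī = 8 290 664 mm⁴.
By symmetry the centroid is at mid-width, x̄ = 80 mm.
All pieces are centred on the vertical centroidal axis, so I = ΣĪ (holes subtracted) = 23 879 245 mm⁴.

Iy ≈ 2.4 × 10⁷ mm⁴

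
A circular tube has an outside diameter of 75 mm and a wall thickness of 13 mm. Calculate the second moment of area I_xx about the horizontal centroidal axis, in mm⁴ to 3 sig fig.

I_xx ≈ 1.27 × 10⁶ mm⁴

Decompose the section into non-overlapping parts with the origin at the bottom-left of its bounding rectangle.
Outer circle: ⌀75, A = 4417.9 mm², y = 37.5 mm, Ī = 1 553 156 mm⁴.
Bore (subtracted): ⌀49, A = 1885.7 mm², y = 37.5 mm, Ī = 282 979 mm⁴.
By symmetry the centroid is at mid-height, ȳ = 37.5 mm.
All pieces are centred on the horizontal centroidal axis, so I = ΣĪ (holes subtracted) = 1 270 177 mm⁴.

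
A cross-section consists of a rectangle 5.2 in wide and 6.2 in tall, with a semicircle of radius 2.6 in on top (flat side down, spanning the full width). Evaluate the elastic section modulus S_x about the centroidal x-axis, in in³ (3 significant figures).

Treat the section as a set of non-overlapping primitives; coordinates are from the bounding-box lower-left.
Rectangular body: 5.2 × 6.2, A = 32.24 in², y = 3.1 in, Ī = 103.28 in⁴.
Semicircular cap: semicircle r = 2.6, A = 10.619 in², y = 7.3035 in, Ī = 5.0156 in⁴.
Centroid: ȳ = ΣA·y / ΣA = 4.1414 in.
Transfer each piece to the centroidal x-axis using Ī + A·d² with d = y − 4.1414:
  rectangular body: d = -1.0414 in → contributes +138.24 in⁴
  semicircular cap: d = 3.162 in → contributes +111.18 in⁴
Total I = 249.43 in⁴.
Extreme fibre distance c = 4.6586 in; S = I/c = 53.542 in³.

S_x ≈ 53.5 in³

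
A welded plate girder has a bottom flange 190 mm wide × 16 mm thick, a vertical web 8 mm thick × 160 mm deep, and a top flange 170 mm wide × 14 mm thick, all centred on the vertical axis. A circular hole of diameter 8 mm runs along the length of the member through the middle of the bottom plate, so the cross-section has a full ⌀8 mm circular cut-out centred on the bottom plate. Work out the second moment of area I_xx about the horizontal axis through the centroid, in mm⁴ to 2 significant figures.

I_xx ≈ 4.4 × 10⁷ mm⁴

Break the section into simple shapes (no overlaps), measuring from the bottom-left corner of the bounding box.
Bottom plate: 190 × 16, A = 3 040 mm², y = 8 mm, Ī = 64 853 mm⁴.
Web plate: 8 × 160, A = 1 280 mm², y = 96 mm, Ī = 2 730 667 mm⁴.
Top plate: 170 × 14, A = 2 380 mm², y = 183 mm, Ī = 38 873 mm⁴.
Hole (subtracted): ⌀8, A = 50.27 mm², y = 8 mm, Ī = 201.1 mm⁴.
Centroid: ȳ = ΣA·y / ΣA = 87.57 mm.
Transfer each piece to the horizontal axis through the centroid using Ī + A·d² with d = y − 87.57:
  bottom plate: d = -79.57 mm → contributes +19 313 764 mm⁴
  web plate: d = 8.427 mm → contributes +2 821 563 mm⁴
  top plate: d = 95.43 mm → contributes +21 711 851 mm⁴
  hole: d = -79.57 mm → contributes −318 476 mm⁴
Total I = 43 528 701 mm⁴.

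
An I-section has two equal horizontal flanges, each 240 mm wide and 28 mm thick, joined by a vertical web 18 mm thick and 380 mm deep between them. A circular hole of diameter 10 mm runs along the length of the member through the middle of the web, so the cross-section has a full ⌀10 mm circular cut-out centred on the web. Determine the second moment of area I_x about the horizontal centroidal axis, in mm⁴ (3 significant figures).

Decompose the section into non-overlapping parts with the origin at the bottom-left of its bounding rectangle.
Bottom flange: 240 × 28, A = 6 720 mm², y = 14 mm, Ī = 439 040 mm⁴.
Web: 18 × 380, A = 6 840 mm², y = 218 mm, Ī = 82 308 000 mm⁴.
Top flange: 240 × 28, A = 6 720 mm², y = 422 mm, Ī = 439 040 mm⁴.
Hole (subtracted): ⌀10, A = 78.54 mm², y = 218 mm, Ī = 490.87 mm⁴.
By symmetry the centroid is at mid-height, ȳ = 218 mm.
Transfer each piece to the horizontal centroidal axis using Ī + A·d² with d = y − 218:
  bottom flange: d = -204 mm → contributes +280 098 560 mm⁴
  web: d = 0 mm → contributes +82 308 000 mm⁴
  top flange: d = 204 mm → contributes +280 098 560 mm⁴
  hole: d = 0 mm → contributes −490.87 mm⁴
Total I = 642 504 629 mm⁴.

I_x ≈ 6.43 × 10⁸ mm⁴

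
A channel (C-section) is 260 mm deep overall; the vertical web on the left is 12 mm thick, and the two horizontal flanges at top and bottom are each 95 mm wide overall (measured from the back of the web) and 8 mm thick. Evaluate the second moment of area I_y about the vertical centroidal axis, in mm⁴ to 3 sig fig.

Decompose the section into non-overlapping parts with the origin at the bottom-left of its bounding rectangle.
Web: 12 × 260, A = 3 120 mm², x = 6 mm, Ī = 37 440 mm⁴.
Top flange (beyond web): 83 × 8, A = 664 mm², x = 53.5 mm, Ī = 381 191 mm⁴.
Bottom flange (beyond web): 83 × 8, A = 664 mm², x = 53.5 mm, Ī = 381 191 mm⁴.
Centroid: x̄ = ΣA·x / ΣA = 20.182 mm.
Transfer each piece to the vertical centroidal axis using Ī + A·d² with d = x − 20.182:
  web: d = -14.182 mm → contributes +664 932 mm⁴
  top flange (beyond web): d = 33.318 mm → contributes +1 118 306 mm⁴
  bottom flange (beyond web): d = 33.318 mm → contributes +1 118 306 mm⁴
Total I = 2 901 544 mm⁴.

I_y ≈ 2.90 × 10⁶ mm⁴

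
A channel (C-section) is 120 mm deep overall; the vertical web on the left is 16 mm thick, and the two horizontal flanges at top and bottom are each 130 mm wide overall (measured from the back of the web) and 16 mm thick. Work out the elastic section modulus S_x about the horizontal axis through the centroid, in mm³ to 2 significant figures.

Decompose the section into non-overlapping parts with the origin at the bottom-left of its bounding rectangle.
Web: 16 × 120, A = 1 920 mm², y = 60 mm, Ī = 2 304 000 mm⁴.
Top flange (beyond web): 114 × 16, A = 1 824 mm², y = 112 mm, Ī = 38 912 mm⁴.
Bottom flange (beyond web): 114 × 16, A = 1 824 mm², y = 8 mm, Ī = 38 912 mm⁴.
By symmetry the centroid is at mid-height, ȳ = 60 mm.
Transfer each piece to the horizontal axis through the centroid using Ī + A·d² with d = y − 60:
  web: d = 0 mm → contributes +2 304 000 mm⁴
  top flange (beyond web): d = 52 mm → contributes +4 971 008 mm⁴
  bottom flange (beyond web): d = -52 mm → contributes +4 971 008 mm⁴
Total I = 12 246 016 mm⁴.
Extreme fibre distance c = 60 mm; S = I/c = 204 100 mm³.

S_x ≈ 2.0 × 10⁵ mm³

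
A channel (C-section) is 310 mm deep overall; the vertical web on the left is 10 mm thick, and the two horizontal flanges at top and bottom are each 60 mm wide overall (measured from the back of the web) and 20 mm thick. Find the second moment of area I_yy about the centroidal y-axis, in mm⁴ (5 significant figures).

I_yy ≈ 1.5366 × 10⁶ mm⁴

Break the section into simple shapes (no overlaps), measuring from the bottom-left corner of the bounding box.
Web: 10 × 310, A = 3 100 mm², x = 5 mm, Ī = 25833.33 mm⁴.
Top flange (beyond web): 50 × 20, A = 1 000 mm², x = 35 mm, Ī = 208333.3 mm⁴.
Bottom flange (beyond web): 50 × 20, A = 1 000 mm², x = 35 mm, Ī = 208333.3 mm⁴.
Centroid: x̄ = ΣA·x / ΣA = 16.76471 mm.
Transfer each piece to the centroidal y-axis using Ī + A·d² with d = x − 16.76471:
  web: d = -11.76471 mm → contributes +454899.1 mm⁴
  top flange (beyond web): d = 18.23529 mm → contributes +540859.3 mm⁴
  bottom flange (beyond web): d = 18.23529 mm → contributes +540859.3 mm⁴
Total I = 1 536 618 mm⁴.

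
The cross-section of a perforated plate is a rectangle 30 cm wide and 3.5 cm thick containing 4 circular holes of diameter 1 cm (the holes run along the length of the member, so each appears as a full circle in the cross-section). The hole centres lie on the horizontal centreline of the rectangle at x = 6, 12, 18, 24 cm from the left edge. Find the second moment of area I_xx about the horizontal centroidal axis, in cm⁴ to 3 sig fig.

Treat the section as a set of non-overlapping primitives; coordinates are from the bounding-box lower-left.
Plate: 30 × 3.5, A = 105 cm², y = 1.75 cm, Ī = 107.19 cm⁴.
Hole 1 (subtracted): ⌀1, A = 0.7854 cm², y = 1.75 cm, Ī = 0.049087 cm⁴.
Hole 2 (subtracted): ⌀1, A = 0.7854 cm², y = 1.75 cm, Ī = 0.049087 cm⁴.
Hole 3 (subtracted): ⌀1, A = 0.7854 cm², y = 1.75 cm, Ī = 0.049087 cm⁴.
Hole 4 (subtracted): ⌀1, A = 0.7854 cm², y = 1.75 cm, Ī = 0.049087 cm⁴.
By symmetry the centroid is at mid-height, ȳ = 1.75 cm.
All pieces are centred on the horizontal centroidal axis, so I = ΣĪ (holes subtracted) = 106.99 cm⁴.

I_xx ≈ 107 cm⁴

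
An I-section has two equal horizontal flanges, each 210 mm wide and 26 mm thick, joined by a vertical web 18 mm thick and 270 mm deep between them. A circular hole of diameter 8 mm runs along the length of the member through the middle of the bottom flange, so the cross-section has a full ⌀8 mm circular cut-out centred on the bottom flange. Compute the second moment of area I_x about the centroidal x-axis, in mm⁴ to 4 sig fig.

I_x ≈ 2.682 × 10⁸ mm⁴

Break the section into simple shapes (no overlaps), measuring from the bottom-left corner of the bounding box.
Bottom flange: 210 × 26, A = 5 460 mm², y = 13 mm, Ī = 307 580 mm⁴.
Web: 18 × 270, A = 4 860 mm², y = 161 mm, Ī = 29 524 500 mm⁴.
Top flange: 210 × 26, A = 5 460 mm², y = 309 mm, Ī = 307 580 mm⁴.
Hole (subtracted): ⌀8, A = 50.2655 mm², y = 13 mm, Ī = 201.062 mm⁴.
Centroid: ȳ = ΣA·y / ΣA = 161.473 mm.
Transfer each piece to the centroidal x-axis using Ī + A·d² with d = y − 161.473:
  bottom flange: d = -148.473 mm → contributes +120 668 995 mm⁴
  web: d = -0.472944 mm → contributes +29 525 587 mm⁴
  top flange: d = 147.527 mm → contributes +119 140 287 mm⁴
  hole: d = -148.473 mm → contributes −1 108 264 mm⁴
Total I = 268 226 605 mm⁴.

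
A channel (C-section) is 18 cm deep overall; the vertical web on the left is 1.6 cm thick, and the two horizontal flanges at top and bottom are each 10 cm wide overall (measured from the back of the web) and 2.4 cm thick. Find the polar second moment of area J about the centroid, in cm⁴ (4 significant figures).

J ≈ 3913 cm⁴

Treat the section as a set of non-overlapping primitives; coordinates are from the bounding-box lower-left.
Web: 1.6 × 18, A = 28.8 cm², y = 9 cm, Ī = 777.6 cm⁴.
Top flange (beyond web): 8.4 × 2.4, A = 20.16 cm², y = 16.8 cm, Ī = 9.6768 cm⁴.
Bottom flange (beyond web): 8.4 × 2.4, A = 20.16 cm², y = 1.2 cm, Ī = 9.6768 cm⁴.
By symmetry the centroid is at mid-height, ȳ = 9 cm.
Transfer each piece to the centroidal x-axis using Ī + A·d² with d = y − 9:
  web: d = 0 cm → contributes +777.6 cm⁴
  top flange (beyond web): d = 7.8 cm → contributes +1236.21 cm⁴
  bottom flange (beyond web): d = -7.8 cm → contributes +1236.21 cm⁴
Total I = 3250.02 cm⁴.
For the y-axis: x̄ = 3.71667 cm.
Repeating about the centroidal y-axis gives I_y = 663.226 cm⁴.
Polar second moment: J = I_x + I_y = 3913.25 cm⁴.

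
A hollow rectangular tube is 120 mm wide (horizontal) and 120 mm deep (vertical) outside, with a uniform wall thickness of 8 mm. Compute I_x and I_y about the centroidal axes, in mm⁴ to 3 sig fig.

Split into non-overlapping primitives; take the origin at the lower-left of the bounding box.
Outer rectangle: 120 × 120, A = 14 400 mm², y = 60 mm, Ī = 17 280 000 mm⁴.
Inner void (subtracted): 104 × 104, A = 10 816 mm², y = 60 mm, Ī = 9 748 821 mm⁴.
By symmetry the centroid is at mid-height, ȳ = 60 mm.
All pieces are centred on the centroidal x-axis, so I = ΣĪ (holes subtracted) = 7 531 179 mm⁴.
Repeating about the centroidal y-axis gives I_y = 7 531 179 mm⁴.

I_x ≈ 7.53 × 10⁶ mm⁴, I_y ≈ 7.53 × 10⁶ mm⁴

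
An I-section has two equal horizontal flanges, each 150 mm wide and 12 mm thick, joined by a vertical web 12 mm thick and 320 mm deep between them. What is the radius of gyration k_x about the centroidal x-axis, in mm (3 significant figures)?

k_x ≈ 133 mm

Decompose the section into non-overlapping parts with the origin at the bottom-left of its bounding rectangle.
Bottom flange: 150 × 12, A = 1 800 mm², y = 6 mm, Ī = 21 600 mm⁴.
Web: 12 × 320, A = 3 840 mm², y = 172 mm, Ī = 32 768 000 mm⁴.
Top flange: 150 × 12, A = 1 800 mm², y = 338 mm, Ī = 21 600 mm⁴.
By symmetry the centroid is at mid-height, ȳ = 172 mm.
Transfer each piece to the centroidal x-axis using Ī + A·d² with d = y − 172:
  bottom flange: d = -166 mm → contributes +49 622 400 mm⁴
  web: d = 0 mm → contributes +32 768 000 mm⁴
  top flange: d = 166 mm → contributes +49 622 400 mm⁴
Total I = 132 012 800 mm⁴.
Radius of gyration: k = √(I/A) = √(132 012 800 / 7 440) = 133.21 mm.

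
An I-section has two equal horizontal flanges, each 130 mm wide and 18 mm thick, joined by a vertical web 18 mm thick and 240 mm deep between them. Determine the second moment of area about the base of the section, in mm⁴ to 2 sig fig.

Break the section into simple shapes (no overlaps), measuring from the bottom-left corner of the bounding box.
Bottom flange: 130 × 18, A = 2 340 mm², y = 9 mm, Ī = 63 180 mm⁴.
Web: 18 × 240, A = 4 320 mm², y = 138 mm, Ī = 20 736 000 mm⁴.
Top flange: 130 × 18, A = 2 340 mm², y = 267 mm, Ī = 63 180 mm⁴.
Transfer each piece to a horizontal axis along the bottom face using Ī + A·d² with d = y − 0:
  bottom flange: d = 9 mm → contributes +252 720 mm⁴
  web: d = 138 mm → contributes +103 006 080 mm⁴
  top flange: d = 267 mm → contributes +166 879 440 mm⁴
Total I = 270 138 240 mm⁴.

I_base ≈ 2.7 × 10⁸ mm⁴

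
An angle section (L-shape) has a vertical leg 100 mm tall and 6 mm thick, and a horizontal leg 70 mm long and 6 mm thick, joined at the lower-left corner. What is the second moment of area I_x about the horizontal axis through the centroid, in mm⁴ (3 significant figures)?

Decompose the section into non-overlapping parts with the origin at the bottom-left of its bounding rectangle.
Vertical leg: 6 × 100, A = 600 mm², y = 50 mm, Ī = 500 000 mm⁴.
Horizontal leg (remainder): 64 × 6, A = 384 mm², y = 3 mm, Ī = 1 152 mm⁴.
Centroid: ȳ = ΣA·y / ΣA = 31.659 mm.
Transfer each piece to the horizontal axis through the centroid using Ī + A·d² with d = y − 31.659:
  vertical leg: d = 18.341 mm → contributes +701 846 mm⁴
  horizontal leg (remainder): d = -28.659 mm → contributes +316 536 mm⁴
Total I = 1 018 381 mm⁴.

I_x ≈ 1.02 × 10⁶ mm⁴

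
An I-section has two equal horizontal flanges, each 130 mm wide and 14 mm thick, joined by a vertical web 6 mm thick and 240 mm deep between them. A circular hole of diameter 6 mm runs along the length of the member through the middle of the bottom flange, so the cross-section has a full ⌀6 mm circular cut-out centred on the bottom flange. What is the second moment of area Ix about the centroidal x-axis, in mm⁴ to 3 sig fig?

Break the section into simple shapes (no overlaps), measuring from the bottom-left corner of the bounding box.
Bottom flange: 130 × 14, A = 1 820 mm², y = 7 mm, Ī = 29 727 mm⁴.
Web: 6 × 240, A = 1 440 mm², y = 134 mm, Ī = 6 912 000 mm⁴.
Top flange: 130 × 14, A = 1 820 mm², y = 261 mm, Ī = 29 727 mm⁴.
Hole (subtracted): ⌀6, A = 28.274 mm², y = 7 mm, Ī = 63.617 mm⁴.
Centroid: ȳ = ΣA·y / ΣA = 134.71 mm.
Transfer each piece to the centroidal x-axis using Ī + A·d² with d = y − 134.71:
  bottom flange: d = -127.71 mm → contributes +29 714 022 mm⁴
  web: d = -0.71081 mm → contributes +6 912 728 mm⁴
  top flange: d = 126.29 mm → contributes +29 056 831 mm⁴
  hole: d = -127.71 mm → contributes −461 219 mm⁴
Total I = 65 222 361 mm⁴.

Ix ≈ 6.52 × 10⁷ mm⁴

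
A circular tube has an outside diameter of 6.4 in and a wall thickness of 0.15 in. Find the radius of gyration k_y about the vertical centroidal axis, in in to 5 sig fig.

k_y ≈ 2.2103 in

Treat the section as a set of non-overlapping primitives; coordinates are from the bounding-box lower-left.
Outer circle: ⌀6.4, A = 32.16991 in², x = 3.2 in, Ī = 82.35497 in⁴.
Bore (subtracted): ⌀6.1, A = 29.22467 in², x = 3.2 in, Ī = 67.96561 in⁴.
By symmetry the centroid is at mid-width, x̄ = 3.2 in.
All pieces are centred on the vertical centroidal axis, so I = ΣĪ (holes subtracted) = 14.38935 in⁴.
Radius of gyration: k = √(I/A) = √(14.38935 / 2.945243) = 2.210345 in.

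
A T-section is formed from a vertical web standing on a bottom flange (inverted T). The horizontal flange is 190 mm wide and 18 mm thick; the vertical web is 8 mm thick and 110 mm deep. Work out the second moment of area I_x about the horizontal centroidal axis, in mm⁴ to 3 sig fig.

Decompose the section into non-overlapping parts with the origin at the bottom-left of its bounding rectangle.
Flange: 190 × 18, A = 3 420 mm², y = 9 mm, Ī = 92 340 mm⁴.
Web: 8 × 110, A = 880 mm², y = 73 mm, Ī = 887 333 mm⁴.
Centroid: ȳ = ΣA·y / ΣA = 22.098 mm.
Transfer each piece to the horizontal centroidal axis using Ī + A·d² with d = y − 22.098:
  flange: d = -13.098 mm → contributes +679 038 mm⁴
  web: d = 50.902 mm → contributes +3 167 454 mm⁴
Total I = 3 846 492 mm⁴.

I_x ≈ 3.85 × 10⁶ mm⁴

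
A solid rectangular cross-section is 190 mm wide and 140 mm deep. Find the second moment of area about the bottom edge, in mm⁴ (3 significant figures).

I_base ≈ 1.74 × 10⁸ mm⁴

The section: 190 × 140, A = 26 600 mm², y = 70 mm, Ī = 43 446 667 mm⁴.
Transfer it to the base of the section using Ī + A·d² with d = y − 0:
  the section: d = 70 mm → contributes +173 786 667 mm⁴
Total I = 173 786 667 mm⁴.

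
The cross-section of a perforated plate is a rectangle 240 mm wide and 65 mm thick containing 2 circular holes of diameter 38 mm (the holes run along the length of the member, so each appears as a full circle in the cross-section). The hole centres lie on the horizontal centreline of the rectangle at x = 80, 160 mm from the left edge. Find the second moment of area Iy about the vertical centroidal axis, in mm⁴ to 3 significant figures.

Iy ≈ 7.10 × 10⁷ mm⁴

Break the section into simple shapes (no overlaps), measuring from the bottom-left corner of the bounding box.
Plate: 240 × 65, A = 15 600 mm², x = 120 mm, Ī = 74 880 000 mm⁴.
Hole 1 (subtracted): ⌀38, A = 1134.1 mm², x = 80 mm, Ī = 102 354 mm⁴.
Hole 2 (subtracted): ⌀38, A = 1134.1 mm², x = 160 mm, Ī = 102 354 mm⁴.
By symmetry the centroid is at mid-width, x̄ = 120 mm.
Transfer each piece to the vertical centroidal axis using Ī + A·d² with d = x − 120:
  plate: d = 0 mm → contributes +74 880 000 mm⁴
  hole 1: d = -40 mm → contributes −1 916 938 mm⁴
  hole 2: d = 40 mm → contributes −1 916 938 mm⁴
Total I = 71 046 124 mm⁴.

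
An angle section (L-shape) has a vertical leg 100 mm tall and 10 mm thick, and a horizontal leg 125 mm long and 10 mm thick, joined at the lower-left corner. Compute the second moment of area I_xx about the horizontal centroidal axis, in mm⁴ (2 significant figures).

I_xx ≈ 1.9 × 10⁶ mm⁴

Break the section into simple shapes (no overlaps), measuring from the bottom-left corner of the bounding box.
Vertical leg: 10 × 100, A = 1 000 mm², y = 50 mm, Ī = 833 333 mm⁴.
Horizontal leg (remainder): 115 × 10, A = 1 150 mm², y = 5 mm, Ī = 9 583 mm⁴.
Centroid: ȳ = ΣA·y / ΣA = 25.93 mm.
Transfer each piece to the horizontal centroidal axis using Ī + A·d² with d = y − 25.93:
  vertical leg: d = 24.07 mm → contributes +1 412 687 mm⁴
  horizontal leg (remainder): d = -20.93 mm → contributes +513 369 mm⁴
Total I = 1 926 056 mm⁴.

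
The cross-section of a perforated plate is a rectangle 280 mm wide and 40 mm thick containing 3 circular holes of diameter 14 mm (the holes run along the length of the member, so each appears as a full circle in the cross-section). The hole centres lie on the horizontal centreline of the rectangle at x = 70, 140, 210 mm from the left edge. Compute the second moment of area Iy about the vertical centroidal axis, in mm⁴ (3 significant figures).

Split into non-overlapping primitives; take the origin at the lower-left of the bounding box.
Plate: 280 × 40, A = 11 200 mm², x = 140 mm, Ī = 73 173 333 mm⁴.
Hole 1 (subtracted): ⌀14, A = 153.94 mm², x = 70 mm, Ī = 1885.7 mm⁴.
Hole 2 (subtracted): ⌀14, A = 153.94 mm², x = 140 mm, Ī = 1885.7 mm⁴.
Hole 3 (subtracted): ⌀14, A = 153.94 mm², x = 210 mm, Ī = 1885.7 mm⁴.
By symmetry the centroid is at mid-width, x̄ = 140 mm.
Transfer each piece to the vertical centroidal axis using Ī + A·d² with d = x − 140:
  plate: d = 0 mm → contributes +73 173 333 mm⁴
  hole 1: d = -70 mm → contributes −756 182 mm⁴
  hole 2: d = 0 mm → contributes −1885.7 mm⁴
  hole 3: d = 70 mm → contributes −756 182 mm⁴
Total I = 71 659 083 mm⁴.

Iy ≈ 7.17 × 10⁷ mm⁴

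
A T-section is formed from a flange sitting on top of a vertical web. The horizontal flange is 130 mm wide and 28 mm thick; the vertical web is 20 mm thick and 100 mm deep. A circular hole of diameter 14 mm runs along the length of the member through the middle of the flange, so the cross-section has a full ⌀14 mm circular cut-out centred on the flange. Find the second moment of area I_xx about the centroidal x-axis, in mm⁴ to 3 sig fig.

Break the section into simple shapes (no overlaps), measuring from the bottom-left corner of the bounding box.
Flange: 130 × 28, A = 3 640 mm², y = 114 mm, Ī = 237 813 mm⁴.
Web: 20 × 100, A = 2 000 mm², y = 50 mm, Ī = 1 666 667 mm⁴.
Hole (subtracted): ⌀14, A = 153.94 mm², y = 114 mm, Ī = 1885.7 mm⁴.
Centroid: ȳ = ΣA·y / ΣA = 90.668 mm.
Transfer each piece to the centroidal x-axis using Ī + A·d² with d = y − 90.668:
  flange: d = 23.332 mm → contributes +2 219 340 mm⁴
  web: d = -40.668 mm → contributes +4 974 463 mm⁴
  hole: d = 23.332 mm → contributes −85 686 mm⁴
Total I = 7 108 117 mm⁴.

I_xx ≈ 7.11 × 10⁶ mm⁴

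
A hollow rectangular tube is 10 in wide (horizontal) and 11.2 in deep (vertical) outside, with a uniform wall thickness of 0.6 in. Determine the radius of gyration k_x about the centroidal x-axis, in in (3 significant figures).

Decompose the section into non-overlapping parts with the origin at the bottom-left of its bounding rectangle.
Outer rectangle: 10 × 11.2, A = 112 in², y = 5.6 in, Ī = 1170.8 in⁴.
Inner void (subtracted): 8.8 × 10, A = 88 in², y = 5.6 in, Ī = 733.33 in⁴.
By symmetry the centroid is at mid-height, ȳ = 5.6 in.
All pieces are centred on the centroidal x-axis, so I = ΣĪ (holes subtracted) = 437.44 in⁴.
Radius of gyration: k = √(I/A) = √(437.44 / 24) = 4.2693 in.

k_x ≈ 4.27 in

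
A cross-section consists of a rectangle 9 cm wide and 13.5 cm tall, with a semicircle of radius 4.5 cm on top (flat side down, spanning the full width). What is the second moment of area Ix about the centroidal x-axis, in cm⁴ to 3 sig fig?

Ix ≈ 3780 cm⁴

Break the section into simple shapes (no overlaps), measuring from the bottom-left corner of the bounding box.
Rectangular body: 9 × 13.5, A = 121.5 cm², y = 6.75 cm, Ī = 1845.3 cm⁴.
Semicircular cap: semicircle r = 4.5, A = 31.809 cm², y = 15.41 cm, Ī = 45.007 cm⁴.
Centroid: ȳ = ΣA·y / ΣA = 8.5468 cm.
Transfer each piece to the centroidal x-axis using Ī + A·d² with d = y − 8.5468:
  rectangular body: d = -1.7968 cm → contributes +2237.5 cm⁴
  semicircular cap: d = 6.8631 cm → contributes +1543.3 cm⁴
Total I = 3780.8 cm⁴.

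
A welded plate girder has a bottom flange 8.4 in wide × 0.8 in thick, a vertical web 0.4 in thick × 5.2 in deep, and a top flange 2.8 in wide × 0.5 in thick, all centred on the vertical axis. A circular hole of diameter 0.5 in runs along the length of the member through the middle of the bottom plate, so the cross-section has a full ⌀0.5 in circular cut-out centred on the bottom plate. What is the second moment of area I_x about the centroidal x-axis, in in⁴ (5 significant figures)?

I_x ≈ 50.888 in⁴

Decompose the section into non-overlapping parts with the origin at the bottom-left of its bounding rectangle.
Bottom plate: 8.4 × 0.8, A = 6.72 in², y = 0.4 in, Ī = 0.3584 in⁴.
Web plate: 0.4 × 5.2, A = 2.08 in², y = 3.4 in, Ī = 4.686933 in⁴.
Top plate: 2.8 × 0.5, A = 1.4 in², y = 6.25 in, Ī = 0.02916667 in⁴.
Hole (subtracted): ⌀0.5, A = 0.1963495 in², y = 0.4 in, Ī = 0.003067962 in⁴.
Centroid: ȳ = ΣA·y / ΣA = 1.842473 in.
Transfer each piece to the centroidal x-axis using Ī + A·d² with d = y − 1.842473:
  bottom plate: d = -1.442473 in → contributes +14.3409 in⁴
  web plate: d = 1.557527 in → contributes +9.732782 in⁴
  top plate: d = 4.407527 in → contributes +27.22597 in⁴
  hole: d = -1.442473 in → contributes −0.4116183 in⁴
Total I = 50.88804 in⁴.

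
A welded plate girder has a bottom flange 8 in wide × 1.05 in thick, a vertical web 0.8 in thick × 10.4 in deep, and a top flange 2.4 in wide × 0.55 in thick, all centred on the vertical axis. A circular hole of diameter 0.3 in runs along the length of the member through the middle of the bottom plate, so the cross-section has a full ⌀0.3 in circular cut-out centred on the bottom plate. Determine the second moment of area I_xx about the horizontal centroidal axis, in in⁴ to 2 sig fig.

Split into non-overlapping primitives; take the origin at the lower-left of the bounding box.
Bottom plate: 8 × 1.05, A = 8.4 in², y = 0.525 in, Ī = 0.7718 in⁴.
Web plate: 0.8 × 10.4, A = 8.32 in², y = 6.25 in, Ī = 74.99 in⁴.
Top plate: 2.4 × 0.55, A = 1.32 in², y = 11.73 in, Ī = 0.03328 in⁴.
Hole (subtracted): ⌀0.3, A = 0.07069 in², y = 0.525 in, Ī = 0.0003976 in⁴.
Centroid: ȳ = ΣA·y / ΣA = 3.998 in.
Transfer each piece to the horizontal centroidal axis using Ī + A·d² with d = y − 3.998:
  bottom plate: d = -3.473 in → contributes +102.1 in⁴
  web plate: d = 2.252 in → contributes +117.2 in⁴
  top plate: d = 7.727 in → contributes +78.84 in⁴
  hole: d = -3.473 in → contributes −0.8532 in⁴
Total I = 297.3 in⁴.

I_xx ≈ 300 in⁴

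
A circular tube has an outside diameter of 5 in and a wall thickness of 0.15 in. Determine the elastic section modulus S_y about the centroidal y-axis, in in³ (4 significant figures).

Break the section into simple shapes (no overlaps), measuring from the bottom-left corner of the bounding box.
Outer circle: ⌀5, A = 19.635 in², x = 2.5 in, Ī = 30.6796 in⁴.
Bore (subtracted): ⌀4.7, A = 17.3494 in², x = 2.5 in, Ī = 23.9531 in⁴.
By symmetry the centroid is at mid-width, x̄ = 2.5 in.
All pieces are centred on the centroidal y-axis, so I = ΣĪ (holes subtracted) = 6.72654 in⁴.
Extreme fibre distance c = 2.5 in; S = I/c = 2.69062 in³.

S_y ≈ 2.691 in³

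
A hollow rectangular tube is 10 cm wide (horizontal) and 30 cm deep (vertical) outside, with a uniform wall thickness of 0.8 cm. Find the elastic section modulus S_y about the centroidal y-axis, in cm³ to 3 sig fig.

Decompose the section into non-overlapping parts with the origin at the bottom-left of its bounding rectangle.
Outer rectangle: 10 × 30, A = 300 cm², x = 5 cm, Ī = 2 500 cm⁴.
Inner void (subtracted): 8.4 × 28.4, A = 238.56 cm², x = 5 cm, Ī = 1402.7 cm⁴.
By symmetry the centroid is at mid-width, x̄ = 5 cm.
All pieces are centred on the centroidal y-axis, so I = ΣĪ (holes subtracted) = 1097.3 cm⁴.
Extreme fibre distance c = 5 cm; S = I/c = 219.45 cm³.

S_y ≈ 219 cm³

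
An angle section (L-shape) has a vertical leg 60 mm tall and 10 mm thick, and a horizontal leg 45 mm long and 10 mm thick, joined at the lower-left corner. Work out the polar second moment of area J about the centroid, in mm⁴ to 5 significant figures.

J ≈ 4.7371 × 10⁵ mm⁴

Split into non-overlapping primitives; take the origin at the lower-left of the bounding box.
Vertical leg: 10 × 60, A = 600 mm², y = 30 mm, Ī = 180 000 mm⁴.
Horizontal leg (remainder): 35 × 10, A = 350 mm², y = 5 mm, Ī = 2916.667 mm⁴.
Centroid: ȳ = ΣA·y / ΣA = 20.78947 mm.
Transfer each piece to the centroidal x-axis using Ī + A·d² with d = y − 20.78947:
  vertical leg: d = 9.210526 mm → contributes +230900.3 mm⁴
  horizontal leg (remainder): d = -15.78947 mm → contributes +90174.28 mm⁴
Total I = 321074.6 mm⁴.
For the y-axis: x̄ = 13.28947 mm.
Repeating about the centroidal y-axis gives I_y = 152637.1 mm⁴.
Polar second moment: J = I_x + I_y = 473711.6 mm⁴.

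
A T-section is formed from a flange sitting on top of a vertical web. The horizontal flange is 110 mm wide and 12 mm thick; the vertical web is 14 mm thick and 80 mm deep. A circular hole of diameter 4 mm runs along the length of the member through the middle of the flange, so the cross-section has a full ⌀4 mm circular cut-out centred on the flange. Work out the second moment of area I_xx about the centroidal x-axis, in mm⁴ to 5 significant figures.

Break the section into simple shapes (no overlaps), measuring from the bottom-left corner of the bounding box.
Flange: 110 × 12, A = 1 320 mm², y = 86 mm, Ī = 15 840 mm⁴.
Web: 14 × 80, A = 1 120 mm², y = 40 mm, Ī = 597333.3 mm⁴.
Hole (subtracted): ⌀4, A = 12.56637 mm², y = 86 mm, Ī = 12.56637 mm⁴.
Centroid: ȳ = ΣA·y / ΣA = 64.77594 mm.
Transfer each piece to the centroidal x-axis using Ī + A·d² with d = y − 64.77594:
  flange: d = 21.22406 mm → contributes +610448.2 mm⁴
  web: d = -24.77594 mm → contributes +1 284 842 mm⁴
  hole: d = 21.22406 mm → contributes −5673.223 mm⁴
Total I = 1 889 617 mm⁴.

I_xx ≈ 1.8896 × 10⁶ mm⁴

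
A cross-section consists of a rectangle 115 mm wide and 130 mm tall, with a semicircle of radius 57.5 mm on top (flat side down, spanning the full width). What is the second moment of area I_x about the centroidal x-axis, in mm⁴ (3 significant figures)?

Treat the section as a set of non-overlapping primitives; coordinates are from the bounding-box lower-left.
Rectangular body: 115 × 130, A = 14 950 mm², y = 65 mm, Ī = 21 054 583 mm⁴.
Semicircular cap: semicircle r = 57.5, A = 5193.4 mm², y = 154.4 mm, Ī = 1 199 785 mm⁴.
Centroid: ȳ = ΣA·y / ΣA = 88.05 mm.
Transfer each piece to the centroidal x-axis using Ī + A·d² with d = y − 88.05:
  rectangular body: d = -23.05 mm → contributes +28 997 799 mm⁴
  semicircular cap: d = 66.353 mm → contributes +24 065 353 mm⁴
Total I = 53 063 152 mm⁴.

I_x ≈ 5.31 × 10⁷ mm⁴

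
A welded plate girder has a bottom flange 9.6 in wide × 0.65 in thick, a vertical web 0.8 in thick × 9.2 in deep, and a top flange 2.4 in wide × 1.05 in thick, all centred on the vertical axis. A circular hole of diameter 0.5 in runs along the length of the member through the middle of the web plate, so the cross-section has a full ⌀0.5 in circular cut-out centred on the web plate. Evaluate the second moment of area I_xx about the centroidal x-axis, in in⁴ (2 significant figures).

I_xx ≈ 250 in⁴

Treat the section as a set of non-overlapping primitives; coordinates are from the bounding-box lower-left.
Bottom plate: 9.6 × 0.65, A = 6.24 in², y = 0.325 in, Ī = 0.2197 in⁴.
Web plate: 0.8 × 9.2, A = 7.36 in², y = 5.25 in, Ī = 51.91 in⁴.
Top plate: 2.4 × 1.05, A = 2.52 in², y = 10.38 in, Ī = 0.2315 in⁴.
Hole (subtracted): ⌀0.5, A = 0.1963 in², y = 5.25 in, Ī = 0.003068 in⁴.
Centroid: ȳ = ΣA·y / ΣA = 4.131 in.
Transfer each piece to the centroidal x-axis using Ī + A·d² with d = y − 4.131:
  bottom plate: d = -3.806 in → contributes +90.61 in⁴
  web plate: d = 1.119 in → contributes +61.13 in⁴
  top plate: d = 6.244 in → contributes +98.48 in⁴
  hole: d = 1.119 in → contributes −0.2489 in⁴
Total I = 250 in⁴.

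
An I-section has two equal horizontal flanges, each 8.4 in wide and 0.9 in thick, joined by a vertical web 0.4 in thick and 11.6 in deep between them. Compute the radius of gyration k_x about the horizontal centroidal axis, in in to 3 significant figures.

k_x ≈ 5.71 in

Split into non-overlapping primitives; take the origin at the lower-left of the bounding box.
Bottom flange: 8.4 × 0.9, A = 7.56 in², y = 0.45 in, Ī = 0.5103 in⁴.
Web: 0.4 × 11.6, A = 4.64 in², y = 6.7 in, Ī = 52.03 in⁴.
Top flange: 8.4 × 0.9, A = 7.56 in², y = 12.95 in, Ī = 0.5103 in⁴.
By symmetry the centroid is at mid-height, ȳ = 6.7 in.
Transfer each piece to the horizontal centroidal axis using Ī + A·d² with d = y − 6.7:
  bottom flange: d = -6.25 in → contributes +295.82 in⁴
  web: d = 0 in → contributes +52.03 in⁴
  top flange: d = 6.25 in → contributes +295.82 in⁴
Total I = 643.68 in⁴.
Radius of gyration: k = √(I/A) = √(643.68 / 19.76) = 5.7074 in.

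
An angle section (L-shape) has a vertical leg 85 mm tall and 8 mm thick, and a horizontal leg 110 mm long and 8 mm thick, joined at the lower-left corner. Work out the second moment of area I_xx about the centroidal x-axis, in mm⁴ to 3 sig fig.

I_xx ≈ 9.64 × 10⁵ mm⁴

Decompose the section into non-overlapping parts with the origin at the bottom-left of its bounding rectangle.
Vertical leg: 8 × 85, A = 680 mm², y = 42.5 mm, Ī = 409 417 mm⁴.
Horizontal leg (remainder): 102 × 8, A = 816 mm², y = 4 mm, Ī = 4 352 mm⁴.
Centroid: ȳ = ΣA·y / ΣA = 21.5 mm.
Transfer each piece to the centroidal x-axis using Ī + A·d² with d = y − 21.5:
  vertical leg: d = 21 mm → contributes +709 297 mm⁴
  horizontal leg (remainder): d = -17.5 mm → contributes +254 252 mm⁴
Total I = 963 549 mm⁴.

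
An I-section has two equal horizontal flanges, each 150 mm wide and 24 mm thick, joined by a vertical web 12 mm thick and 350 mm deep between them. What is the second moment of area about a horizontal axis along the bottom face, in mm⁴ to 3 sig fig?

Treat the section as a set of non-overlapping primitives; coordinates are from the bounding-box lower-left.
Bottom flange: 150 × 24, A = 3 600 mm², y = 12 mm, Ī = 172 800 mm⁴.
Web: 12 × 350, A = 4 200 mm², y = 199 mm, Ī = 42 875 000 mm⁴.
Top flange: 150 × 24, A = 3 600 mm², y = 386 mm, Ī = 172 800 mm⁴.
Transfer each piece to the base of the section using Ī + A·d² with d = y − 0:
  bottom flange: d = 12 mm → contributes +691 200 mm⁴
  web: d = 199 mm → contributes +209 199 200 mm⁴
  top flange: d = 386 mm → contributes +536 558 400 mm⁴
Total I = 746 448 800 mm⁴.

I_base ≈ 7.46 × 10⁸ mm⁴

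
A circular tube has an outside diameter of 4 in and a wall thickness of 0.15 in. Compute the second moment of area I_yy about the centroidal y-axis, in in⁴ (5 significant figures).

Break the section into simple shapes (no overlaps), measuring from the bottom-left corner of the bounding box.
Outer circle: ⌀4, A = 12.56637 in², x = 2 in, Ī = 12.56637 in⁴.
Bore (subtracted): ⌀3.7, A = 10.7521 in², x = 2 in, Ī = 9.199766 in⁴.
By symmetry the centroid is at mid-width, x̄ = 2 in.
All pieces are centred on the centroidal y-axis, so I = ΣĪ (holes subtracted) = 3.366604 in⁴.

I_yy ≈ 3.3666 in⁴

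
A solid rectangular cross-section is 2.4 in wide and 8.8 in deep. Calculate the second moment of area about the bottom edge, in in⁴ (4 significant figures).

The section: 2.4 × 8.8, A = 21.12 in², y = 4.4 in, Ī = 136.294 in⁴.
Transfer it to a horizontal axis along the bottom face using Ī + A·d² with d = y − 0:
  the section: d = 4.4 in → contributes +545.178 in⁴
Total I = 545.178 in⁴.

I_base ≈ 545.2 in⁴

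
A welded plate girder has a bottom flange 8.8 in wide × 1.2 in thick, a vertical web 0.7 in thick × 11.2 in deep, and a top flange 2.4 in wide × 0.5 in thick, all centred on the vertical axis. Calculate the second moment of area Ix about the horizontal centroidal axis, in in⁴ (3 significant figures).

Ix ≈ 356 in⁴

Break the section into simple shapes (no overlaps), measuring from the bottom-left corner of the bounding box.
Bottom plate: 8.8 × 1.2, A = 10.56 in², y = 0.6 in, Ī = 1.2672 in⁴.
Web plate: 0.7 × 11.2, A = 7.84 in², y = 6.8 in, Ī = 81.954 in⁴.
Top plate: 2.4 × 0.5, A = 1.2 in², y = 12.65 in, Ī = 0.025 in⁴.
Centroid: ȳ = ΣA·y / ΣA = 3.8178 in.
Transfer each piece to the horizontal centroidal axis using Ī + A·d² with d = y − 3.8178:
  bottom plate: d = -3.2178 in → contributes +110.6 in⁴
  web plate: d = 2.9822 in → contributes +151.68 in⁴
  top plate: d = 8.8322 in → contributes +93.635 in⁴
Total I = 355.92 in⁴.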